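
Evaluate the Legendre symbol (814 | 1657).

Pull out 2: since 1657 ≡ 1 (mod 8), (2/1657) = +1.
Reciprocity: 407 ≡ 3 and 1657 ≡ 1 (mod 4), so (407/1657) = +(1657/407).
Reduce top mod 407: now compute (29/407).
Reciprocity: 29 ≡ 1 and 407 ≡ 3 (mod 4), so (29/407) = +(407/29).
Reduce top mod 29: now compute (1/29).
Reached (1/29) = 1. Collecting the sign flips along the way, the symbol is +1.

1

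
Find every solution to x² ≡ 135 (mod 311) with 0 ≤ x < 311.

67, 244

Since 311 ≡ 3 (mod 4), a square root of 135 is 135^((311+1)/4) = 135^78 mod 311.
Repeated squaring: 135^2≡187, 135^4≡137, 135^8≡109, 135^16≡63, 135^32≡237, 135^64≡189 (mod 311).
135^78 = 135^(64+8+4+2) ≡ 67 (mod 311).
Check: 67² = 4489 ≡ 135 (mod 311). The two roots are 67 and 244.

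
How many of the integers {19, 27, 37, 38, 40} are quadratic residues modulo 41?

(19/41) = -1 → non-residue.
(27/41) = -1 → non-residue.
(37/41) = +1 → QR.
(38/41) = -1 → non-residue.
(40/41) = +1 → QR.
Total quadratic residues among the 5: 2.

2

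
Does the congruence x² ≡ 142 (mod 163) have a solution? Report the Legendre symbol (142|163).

Euler's criterion: (142/163) ≡ 142^81 (mod 163).
142^2 ≡ 115 (mod 163)
142^4 ≡ 22 (mod 163)
142^8 ≡ 158 (mod 163)
142^16 ≡ 25 (mod 163)
142^32 ≡ 136 (mod 163)
142^64 ≡ 77 (mod 163)
142^81 = 142^(64+16+1) ≡ 162 (mod 163).
Result is 162 ≡ −1, so (142/163) = −1.

-1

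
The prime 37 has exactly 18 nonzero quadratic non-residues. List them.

2, 5, 6, 8, 13, 14, 15, 17, 18, 19, 20, 22, 23, 24, 29, 31, 32, 35

Square k = 1,…,18 (k and 37−k give the same square):
1²=1, 2²=4, 3²=9, 4²=16, 5²=25, 6²=36, 7²≡12, 8²≡27, 9²≡7, 10²≡26, 11²≡10, 12²≡33, 13²≡21, 14²≡11, 15²≡3, 16²≡34, 17²≡30, 18²≡28 (mod 37).
The residues are {1, 3, 4, 7, 9, 10, 11, 12, 16, 21, 25, 26, 27, 28, 30, 33, 34, 36}; the non-residues are the remaining 18 nonzero classes.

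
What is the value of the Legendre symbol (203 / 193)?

-1

First reduce: 203 ≡ 10 (mod 193).
Pull out 2: since 193 ≡ 1 (mod 8), (2/193) = +1.
Reciprocity: 5 ≡ 1 and 193 ≡ 1 (mod 4), so (5/193) = +(193/5).
Reduce top mod 5: now compute (3/5).
Reciprocity: 3 ≡ 3 and 5 ≡ 1 (mod 4), so (3/5) = +(5/3).
Reduce top mod 3: now compute (2/3).
Pull out 2: since 3 ≡ 3 (mod 8), (2/3) = -1.
Reached (1/3) = 1. Collecting the sign flips along the way, the symbol is -1.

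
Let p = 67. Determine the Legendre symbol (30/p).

Pull out 2: since 67 ≡ 3 (mod 8), (2/67) = -1.
Reciprocity: 15 ≡ 3 and 67 ≡ 3 (mod 4), so (15/67) = −(67/15).
Reduce top mod 15: now compute (7/15).
Reciprocity: 7 ≡ 3 and 15 ≡ 3 (mod 4), so (7/15) = −(15/7).
Reduce top mod 7: now compute (1/7).
Reached (1/7) = 1. Collecting the sign flips along the way, the symbol is -1.

-1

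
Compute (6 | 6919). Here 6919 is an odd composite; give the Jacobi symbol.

-1

Pull out 2: since 6919 ≡ 7 (mod 8), (2/6919) = +1.
Reciprocity: 3 ≡ 3 and 6919 ≡ 3 (mod 4), so (3/6919) = −(6919/3).
Reduce top mod 3: now compute (1/3).
Reached (1/3) = 1. Collecting the sign flips along the way, the symbol is -1.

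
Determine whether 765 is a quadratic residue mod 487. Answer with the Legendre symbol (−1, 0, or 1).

First reduce: 765 ≡ 278 (mod 487).
Pull out 2: since 487 ≡ 7 (mod 8), (2/487) = +1.
Reciprocity: 139 ≡ 3 and 487 ≡ 3 (mod 4), so (139/487) = −(487/139).
Reduce top mod 139: now compute (70/139).
Pull out 2: since 139 ≡ 3 (mod 8), (2/139) = -1.
Reciprocity: 35 ≡ 3 and 139 ≡ 3 (mod 4), so (35/139) = −(139/35).
Reduce top mod 35: now compute (34/35).
Pull out 2: since 35 ≡ 3 (mod 8), (2/35) = -1.
Reciprocity: 17 ≡ 1 and 35 ≡ 3 (mod 4), so (17/35) = +(35/17).
Reduce top mod 17: now compute (1/17).
Reached (1/17) = 1. Collecting the sign flips along the way, the symbol is +1.

1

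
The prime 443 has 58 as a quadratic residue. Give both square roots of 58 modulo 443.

Since 443 ≡ 3 (mod 4), a square root of 58 is 58^((443+1)/4) = 58^111 mod 443.
Repeated squaring: 58^2≡263, 58^4≡61, 58^8≡177, 58^16≡319, 58^32≡314, 58^64≡250 (mod 443).
58^111 = 58^(64+32+8+4+2+1) ≡ 268 (mod 443).
Check: 268² = 71824 ≡ 58 (mod 443). The two roots are 175 and 268.

175, 268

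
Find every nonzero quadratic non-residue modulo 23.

5,7,10,11,14,15,17,19,20,21,22

Square k = 1,…,11 (k and 23−k give the same square):
1²=1, 2²=4, 3²=9, 4²=16, 5²≡2, 6²≡13, 7²≡3, 8²≡18, 9²≡12, 10²≡8, 11²≡6 (mod 23).
The residues are {1, 2, 3, 4, 6, 8, 9, 12, 13, 16, 18}; the non-residues are the remaining 11 nonzero classes.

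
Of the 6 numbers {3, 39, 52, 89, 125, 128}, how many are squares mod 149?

(3/149) = -1 → non-residue.
(39/149) = +1 → QR.
(52/149) = -1 → non-residue.
(89/149) = -1 → non-residue.
(125/149) = +1 → QR.
(128/149) = -1 → non-residue.
Total quadratic residues among the 6: 2.

2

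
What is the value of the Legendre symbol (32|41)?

1

Pull out 2^5: since 41 ≡ 1 (mod 8), (2/41) = +1, so (2/41)^5 = +1.
Reached (1/41) = 1. Collecting the sign flips along the way, the symbol is +1.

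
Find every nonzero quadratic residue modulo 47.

1 2 3 4 6 7 8 9 12 14 16 17 18 21 24 25 27 28 32 34 36 37 42

Square k = 1,…,23 (k and 47−k give the same square):
1²=1, 2²=4, 3²=9, 4²=16, 5²=25, 6²=36, 7²≡2, 8²≡17, 9²≡34, 10²≡6, 11²≡27, 12²≡3, 13²≡28, 14²≡8, 15²≡37, 16²≡21, 17²≡7, 18²≡42, 19²≡32, 20²≡24, 21²≡18, 22²≡14, 23²≡12 (mod 47).
So the quadratic residues mod 47 are {1, 2, 3, 4, 6, 7, 8, 9, 12, 14, 16, 17, 18, 21, 24, 25, 27, 28, 32, 34, 36, 37, 42}.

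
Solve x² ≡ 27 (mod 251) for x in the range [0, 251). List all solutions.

23, 228

Since 251 ≡ 3 (mod 4), a square root of 27 is 27^((251+1)/4) = 27^63 mod 251.
Repeated squaring: 27^2≡227, 27^4≡74, 27^8≡205, 27^16≡108, 27^32≡118 (mod 251).
27^63 = 27^(32+16+8+4+2+1) ≡ 23 (mod 251).
Check: 23² = 529 ≡ 27 (mod 251). The two roots are 23 and 228.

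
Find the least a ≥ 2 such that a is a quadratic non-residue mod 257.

(2/257) = +1, so 2 is a residue.
(3/257) = −1, so 3 is the smallest positive non-residue mod 257.

3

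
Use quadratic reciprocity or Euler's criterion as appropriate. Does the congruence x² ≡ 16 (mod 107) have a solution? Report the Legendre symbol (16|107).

1

Pull out 2^4: since 107 ≡ 3 (mod 8), (2/107) = -1, so (2/107)^4 = +1.
Reached (1/107) = 1. Collecting the sign flips along the way, the symbol is +1.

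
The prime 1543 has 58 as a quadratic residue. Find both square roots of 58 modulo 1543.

Since 1543 ≡ 3 (mod 4), a square root of 58 is 58^((1543+1)/4) = 58^386 mod 1543.
Repeated squaring: 58^2≡278, 58^4≡134, 58^8≡983, 58^16≡371, 58^32≡314, 58^64≡1387, 58^128≡1191, 58^256≡464 (mod 1543).
58^386 = 58^(256+128+2) ≡ 677 (mod 1543).
Check: 677² = 458329 ≡ 58 (mod 1543). The two roots are 677 and 866.

677, 866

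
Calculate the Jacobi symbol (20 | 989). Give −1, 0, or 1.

1

Pull out 2^2: since 989 ≡ 5 (mod 8), (2/989) = -1, so (2/989)^2 = +1.
Reciprocity: 5 ≡ 1 and 989 ≡ 1 (mod 4), so (5/989) = +(989/5).
Reduce top mod 5: now compute (4/5).
Pull out 2^2: since 5 ≡ 5 (mod 8), (2/5) = -1, so (2/5)^2 = +1.
Reached (1/5) = 1. Collecting the sign flips along the way, the symbol is +1.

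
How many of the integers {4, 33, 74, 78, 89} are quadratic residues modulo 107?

(4/107) = +1 → QR.
(33/107) = +1 → QR.
(74/107) = -1 → non-residue.
(78/107) = -1 → non-residue.
(89/107) = +1 → QR.
Total quadratic residues among the 5: 3.

3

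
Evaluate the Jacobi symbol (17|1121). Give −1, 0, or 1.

Reciprocity: 17 ≡ 1 and 1121 ≡ 1 (mod 4), so (17/1121) = +(1121/17).
Reduce top mod 17: now compute (16/17).
Pull out 2^4: since 17 ≡ 1 (mod 8), (2/17) = +1, so (2/17)^4 = +1.
Reached (1/17) = 1. Collecting the sign flips along the way, the symbol is +1.

1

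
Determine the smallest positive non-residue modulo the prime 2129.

3

(2/2129) = +1, so 2 is a residue.
(3/2129) = −1, so 3 is the smallest positive non-residue mod 2129.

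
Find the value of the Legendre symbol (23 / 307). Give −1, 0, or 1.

Reciprocity: 23 ≡ 3 and 307 ≡ 3 (mod 4), so (23/307) = −(307/23).
Reduce top mod 23: now compute (8/23).
Pull out 2^3: since 23 ≡ 7 (mod 8), (2/23) = +1, so (2/23)^3 = +1.
Reached (1/23) = 1. Collecting the sign flips along the way, the symbol is -1.

-1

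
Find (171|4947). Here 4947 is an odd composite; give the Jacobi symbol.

0

Reciprocity: 171 ≡ 3 and 4947 ≡ 3 (mod 4), so (171/4947) = −(4947/171).
Reduce top mod 171: now compute (159/171).
Reciprocity: 159 ≡ 3 and 171 ≡ 3 (mod 4), so (159/171) = −(171/159).
Reduce top mod 159: now compute (12/159).
Pull out 2^2: since 159 ≡ 7 (mod 8), (2/159) = +1, so (2/159)^2 = +1.
Reciprocity: 3 ≡ 3 and 159 ≡ 3 (mod 4), so (3/159) = −(159/3).
Reduce top mod 3: now compute (0/3).
Top reduces to 0: gcd > 1, so the symbol is 0.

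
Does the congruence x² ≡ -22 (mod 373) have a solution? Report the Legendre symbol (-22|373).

First reduce: -22 ≡ 351 (mod 373).
Reciprocity: 351 ≡ 3 and 373 ≡ 1 (mod 4), so (351/373) = +(373/351).
Reduce top mod 351: now compute (22/351).
Pull out 2: since 351 ≡ 7 (mod 8), (2/351) = +1.
Reciprocity: 11 ≡ 3 and 351 ≡ 3 (mod 4), so (11/351) = −(351/11).
Reduce top mod 11: now compute (10/11).
Pull out 2: since 11 ≡ 3 (mod 8), (2/11) = -1.
Reciprocity: 5 ≡ 1 and 11 ≡ 3 (mod 4), so (5/11) = +(11/5).
Reduce top mod 5: now compute (1/5).
Reached (1/5) = 1. Collecting the sign flips along the way, the symbol is +1.

1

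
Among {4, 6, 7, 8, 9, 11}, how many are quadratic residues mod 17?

(4/17) = +1 → QR.
(6/17) = -1 → non-residue.
(7/17) = -1 → non-residue.
(8/17) = +1 → QR.
(9/17) = +1 → QR.
(11/17) = -1 → non-residue.
Total quadratic residues among the 6: 3.

3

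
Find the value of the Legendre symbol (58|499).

Euler's criterion: (58/499) ≡ 58^249 (mod 499).
58^2 ≡ 370 (mod 499)
58^4 ≡ 174 (mod 499)
58^8 ≡ 336 (mod 499)
58^16 ≡ 122 (mod 499)
58^32 ≡ 413 (mod 499)
58^64 ≡ 410 (mod 499)
58^128 ≡ 436 (mod 499)
58^249 = 58^(128+64+32+16+8+1) ≡ 498 (mod 499).
Result is 498 ≡ −1, so (58/499) = −1.

-1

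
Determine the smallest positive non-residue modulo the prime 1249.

(2/1249) = +1, so 2 is a residue.
(3/1249) = +1, so 3 is a residue.
(4/1249) = +1, so 4 is a residue.
(5/1249) = +1, so 5 is a residue.
(6/1249) = +1, so 6 is a residue.
(7/1249) = −1, so 7 is the smallest positive non-residue mod 1249.

7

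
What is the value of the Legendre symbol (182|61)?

1

First reduce: 182 ≡ 60 (mod 61).
Pull out 2^2: since 61 ≡ 5 (mod 8), (2/61) = -1, so (2/61)^2 = +1.
Reciprocity: 15 ≡ 3 and 61 ≡ 1 (mod 4), so (15/61) = +(61/15).
Reduce top mod 15: now compute (1/15).
Reached (1/15) = 1. Collecting the sign flips along the way, the symbol is +1.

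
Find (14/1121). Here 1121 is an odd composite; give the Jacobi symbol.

1

Pull out 2: since 1121 ≡ 1 (mod 8), (2/1121) = +1.
Reciprocity: 7 ≡ 3 and 1121 ≡ 1 (mod 4), so (7/1121) = +(1121/7).
Reduce top mod 7: now compute (1/7).
Reached (1/7) = 1. Collecting the sign flips along the way, the symbol is +1.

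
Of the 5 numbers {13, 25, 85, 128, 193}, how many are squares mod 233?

(13/233) = +1 → QR.
(25/233) = +1 → QR.
(85/233) = +1 → QR.
(128/233) = +1 → QR.
(193/233) = -1 → non-residue.
Total quadratic residues among the 5: 4.

4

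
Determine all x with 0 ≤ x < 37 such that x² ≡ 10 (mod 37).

11, 26

37 ≡ 1 (mod 4), so we find a root by search.
Trying successive values, 11² = 121 ≡ 10 (mod 37). The other root is 37 − 11 = 26.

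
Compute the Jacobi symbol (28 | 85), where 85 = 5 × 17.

1

Pull out 2^2: since 85 ≡ 5 (mod 8), (2/85) = -1, so (2/85)^2 = +1.
Reciprocity: 7 ≡ 3 and 85 ≡ 1 (mod 4), so (7/85) = +(85/7).
Reduce top mod 7: now compute (1/7).
Reached (1/7) = 1. Collecting the sign flips along the way, the symbol is +1.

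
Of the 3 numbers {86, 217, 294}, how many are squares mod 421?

(86/421) = +1 → QR.
(217/421) = +1 → QR.
(294/421) = -1 → non-residue.
Total quadratic residues among the 3: 2.

2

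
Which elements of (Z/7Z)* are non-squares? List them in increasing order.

Square k = 1,…,3 (k and 7−k give the same square):
1²=1, 2²=4, 3²≡2 (mod 7).
The residues are {1, 2, 4}; the non-residues are the remaining 3 nonzero classes.

3,5,6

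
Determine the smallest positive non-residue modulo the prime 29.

(2/29) = −1, so 2 is the smallest positive non-residue mod 29.

2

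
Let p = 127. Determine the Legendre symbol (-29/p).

1

Euler's criterion: (-29/127) ≡ 98^63 (mod 127).
98^2 ≡ 79 (mod 127)
98^4 ≡ 18 (mod 127)
98^8 ≡ 70 (mod 127)
98^16 ≡ 74 (mod 127)
98^32 ≡ 15 (mod 127)
98^63 = 98^(32+16+8+4+2+1) ≡ 1 (mod 127).
Result is 1, so (-29/127) = 1.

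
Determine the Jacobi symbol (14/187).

Pull out 2: since 187 ≡ 3 (mod 8), (2/187) = -1.
Reciprocity: 7 ≡ 3 and 187 ≡ 3 (mod 4), so (7/187) = −(187/7).
Reduce top mod 7: now compute (5/7).
Reciprocity: 5 ≡ 1 and 7 ≡ 3 (mod 4), so (5/7) = +(7/5).
Reduce top mod 5: now compute (2/5).
Pull out 2: since 5 ≡ 5 (mod 8), (2/5) = -1.
Reached (1/5) = 1. Collecting the sign flips along the way, the symbol is -1.

-1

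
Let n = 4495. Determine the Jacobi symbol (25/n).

Reciprocity: 25 ≡ 1 and 4495 ≡ 3 (mod 4), so (25/4495) = +(4495/25).
Reduce top mod 25: now compute (20/25).
Pull out 2^2: since 25 ≡ 1 (mod 8), (2/25) = +1, so (2/25)^2 = +1.
Reciprocity: 5 ≡ 1 and 25 ≡ 1 (mod 4), so (5/25) = +(25/5).
Reduce top mod 5: now compute (0/5).
Top reduces to 0: gcd > 1, so the symbol is 0.

0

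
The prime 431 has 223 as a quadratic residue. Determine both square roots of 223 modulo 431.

Since 431 ≡ 3 (mod 4), a square root of 223 is 223^((431+1)/4) = 223^108 mod 431.
Repeated squaring: 223^2≡164, 223^4≡174, 223^8≡106, 223^16≡30, 223^32≡38, 223^64≡151 (mod 431).
223^108 = 223^(64+32+8+4) ≡ 53 (mod 431).
Check: 53² = 2809 ≡ 223 (mod 431). The two roots are 53 and 378.

53, 378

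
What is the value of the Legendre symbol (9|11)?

1

Euler's criterion: (9/11) ≡ 9^5 (mod 11).
9^2 ≡ 4 (mod 11)
9^4 ≡ 5 (mod 11)
9^5 = 9^(4+1) ≡ 1 (mod 11).
Result is 1, so (9/11) = 1.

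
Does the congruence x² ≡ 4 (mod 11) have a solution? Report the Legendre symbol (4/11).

1

Pull out 2^2: since 11 ≡ 3 (mod 8), (2/11) = -1, so (2/11)^2 = +1.
Reached (1/11) = 1. Collecting the sign flips along the way, the symbol is +1.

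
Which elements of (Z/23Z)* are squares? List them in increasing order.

Square k = 1,…,11 (k and 23−k give the same square):
1²=1, 2²=4, 3²=9, 4²=16, 5²≡2, 6²≡13, 7²≡3, 8²≡18, 9²≡12, 10²≡8, 11²≡6 (mod 23).
So the quadratic residues mod 23 are {1, 2, 3, 4, 6, 8, 9, 12, 13, 16, 18}.

1, 2, 3, 4, 6, 8, 9, 12, 13, 16, 18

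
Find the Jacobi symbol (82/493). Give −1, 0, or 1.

Pull out 2: since 493 ≡ 5 (mod 8), (2/493) = -1.
Reciprocity: 41 ≡ 1 and 493 ≡ 1 (mod 4), so (41/493) = +(493/41).
Reduce top mod 41: now compute (1/41).
Reached (1/41) = 1. Collecting the sign flips along the way, the symbol is -1.

-1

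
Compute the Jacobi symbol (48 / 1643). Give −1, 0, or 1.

Pull out 2^4: since 1643 ≡ 3 (mod 8), (2/1643) = -1, so (2/1643)^4 = +1.
Reciprocity: 3 ≡ 3 and 1643 ≡ 3 (mod 4), so (3/1643) = −(1643/3).
Reduce top mod 3: now compute (2/3).
Pull out 2: since 3 ≡ 3 (mod 8), (2/3) = -1.
Reached (1/3) = 1. Collecting the sign flips along the way, the symbol is +1.

1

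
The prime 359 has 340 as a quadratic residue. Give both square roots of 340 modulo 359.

78, 281

Since 359 ≡ 3 (mod 4), a square root of 340 is 340^((359+1)/4) = 340^90 mod 359.
Repeated squaring: 340^2≡2, 340^4≡4, 340^8≡16, 340^16≡256, 340^32≡198, 340^64≡73 (mod 359).
340^90 = 340^(64+16+8+2) ≡ 281 (mod 359).
Check: 281² = 78961 ≡ 340 (mod 359). The two roots are 78 and 281.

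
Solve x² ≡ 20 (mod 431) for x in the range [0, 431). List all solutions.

69, 362

Since 431 ≡ 3 (mod 4), a square root of 20 is 20^((431+1)/4) = 20^108 mod 431.
Repeated squaring: 20^2≡400, 20^4≡99, 20^8≡319, 20^16≡45, 20^32≡301, 20^64≡91 (mod 431).
20^108 = 20^(64+32+8+4) ≡ 69 (mod 431).
Check: 69² = 4761 ≡ 20 (mod 431). The two roots are 69 and 362.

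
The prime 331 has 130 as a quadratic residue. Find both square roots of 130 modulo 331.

46, 285

Since 331 ≡ 3 (mod 4), a square root of 130 is 130^((331+1)/4) = 130^83 mod 331.
Repeated squaring: 130^2≡19, 130^4≡30, 130^8≡238, 130^16≡43, 130^32≡194, 130^64≡233 (mod 331).
130^83 = 130^(64+16+2+1) ≡ 46 (mod 331).
Check: 46² = 2116 ≡ 130 (mod 331). The two roots are 46 and 285.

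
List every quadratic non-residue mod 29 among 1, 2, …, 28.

2, 3, 8, 10, 11, 12, 14, 15, 17, 18, 19, 21, 26, 27

Square k = 1,…,14 (k and 29−k give the same square):
1²=1, 2²=4, 3²=9, 4²=16, 5²=25, 6²≡7, 7²≡20, 8²≡6, 9²≡23, 10²≡13, 11²≡5, 12²≡28, 13²≡24, 14²≡22 (mod 29).
The residues are {1, 4, 5, 6, 7, 9, 13, 16, 20, 22, 23, 24, 25, 28}; the non-residues are the remaining 14 nonzero classes.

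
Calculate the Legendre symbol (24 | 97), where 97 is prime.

1

Pull out 2^3: since 97 ≡ 1 (mod 8), (2/97) = +1, so (2/97)^3 = +1.
Reciprocity: 3 ≡ 3 and 97 ≡ 1 (mod 4), so (3/97) = +(97/3).
Reduce top mod 3: now compute (1/3).
Reached (1/3) = 1. Collecting the sign flips along the way, the symbol is +1.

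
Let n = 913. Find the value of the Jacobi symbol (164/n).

Pull out 2^2: since 913 ≡ 1 (mod 8), (2/913) = +1, so (2/913)^2 = +1.
Reciprocity: 41 ≡ 1 and 913 ≡ 1 (mod 4), so (41/913) = +(913/41).
Reduce top mod 41: now compute (11/41).
Reciprocity: 11 ≡ 3 and 41 ≡ 1 (mod 4), so (11/41) = +(41/11).
Reduce top mod 11: now compute (8/11).
Pull out 2^3: since 11 ≡ 3 (mod 8), (2/11) = -1, so (2/11)^3 = -1.
Reached (1/11) = 1. Collecting the sign flips along the way, the symbol is -1.

-1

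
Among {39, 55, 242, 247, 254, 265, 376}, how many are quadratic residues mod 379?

(39/379) = +1 → QR.
(55/379) = -1 → non-residue.
(242/379) = -1 → non-residue.
(247/379) = -1 → non-residue.
(254/379) = -1 → non-residue.
(265/379) = -1 → non-residue.
(376/379) = +1 → QR.
Total quadratic residues among the 7: 2.

2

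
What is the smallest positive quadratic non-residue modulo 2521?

(2/2521) = +1, so 2 is a residue.
(3/2521) = +1, so 3 is a residue.
(4/2521) = +1, so 4 is a residue.
(5/2521) = +1, so 5 is a residue.
(6/2521) = +1, so 6 is a residue.
(7/2521) = +1, so 7 is a residue.
(8/2521) = +1, so 8 is a residue.
(9/2521) = +1, so 9 is a residue.
(10/2521) = +1, so 10 is a residue.
(11/2521) = −1, so 11 is the smallest positive non-residue mod 2521.

11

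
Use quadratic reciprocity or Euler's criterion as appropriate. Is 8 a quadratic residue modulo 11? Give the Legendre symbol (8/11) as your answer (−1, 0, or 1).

-1

Pull out 2^3: since 11 ≡ 3 (mod 8), (2/11) = -1, so (2/11)^3 = -1.
Reached (1/11) = 1. Collecting the sign flips along the way, the symbol is -1.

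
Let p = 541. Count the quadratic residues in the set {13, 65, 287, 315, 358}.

(13/541) = -1 → non-residue.
(65/541) = -1 → non-residue.
(287/541) = +1 → QR.
(315/541) = +1 → QR.
(358/541) = -1 → non-residue.
Total quadratic residues among the 5: 2.

2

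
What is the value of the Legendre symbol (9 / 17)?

Reciprocity: 9 ≡ 1 and 17 ≡ 1 (mod 4), so (9/17) = +(17/9).
Reduce top mod 9: now compute (8/9).
Pull out 2^3: since 9 ≡ 1 (mod 8), (2/9) = +1, so (2/9)^3 = +1.
Reached (1/9) = 1. Collecting the sign flips along the way, the symbol is +1.

1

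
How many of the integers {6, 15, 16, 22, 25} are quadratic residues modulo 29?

4

(6/29) = +1 → QR.
(15/29) = -1 → non-residue.
(16/29) = +1 → QR.
(22/29) = +1 → QR.
(25/29) = +1 → QR.
Total quadratic residues among the 5: 4.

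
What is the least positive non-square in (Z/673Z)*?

(2/673) = +1, so 2 is a residue.
(3/673) = +1, so 3 is a residue.
(4/673) = +1, so 4 is a residue.
(5/673) = −1, so 5 is the smallest positive non-residue mod 673.

5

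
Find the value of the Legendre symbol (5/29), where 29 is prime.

Reciprocity: 5 ≡ 1 and 29 ≡ 1 (mod 4), so (5/29) = +(29/5).
Reduce top mod 5: now compute (4/5).
Pull out 2^2: since 5 ≡ 5 (mod 8), (2/5) = -1, so (2/5)^2 = +1.
Reached (1/5) = 1. Collecting the sign flips along the way, the symbol is +1.

1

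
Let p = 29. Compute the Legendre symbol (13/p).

Euler's criterion: (13/29) ≡ 13^14 (mod 29).
13^2 ≡ 24 (mod 29)
13^4 ≡ 25 (mod 29)
13^8 ≡ 16 (mod 29)
13^14 = 13^(8+4+2) ≡ 1 (mod 29).
Result is 1, so (13/29) = 1.

1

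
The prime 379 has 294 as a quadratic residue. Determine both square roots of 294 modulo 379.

Since 379 ≡ 3 (mod 4), a square root of 294 is 294^((379+1)/4) = 294^95 mod 379.
Repeated squaring: 294^2≡24, 294^4≡197, 294^8≡151, 294^16≡61, 294^32≡310, 294^64≡213 (mod 379).
294^95 = 294^(64+16+8+4+2+1) ≡ 271 (mod 379).
Check: 271² = 73441 ≡ 294 (mod 379). The two roots are 108 and 271.

108, 271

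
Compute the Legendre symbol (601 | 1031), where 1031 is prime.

-1

Reciprocity: 601 ≡ 1 and 1031 ≡ 3 (mod 4), so (601/1031) = +(1031/601).
Reduce top mod 601: now compute (430/601).
Pull out 2: since 601 ≡ 1 (mod 8), (2/601) = +1.
Reciprocity: 215 ≡ 3 and 601 ≡ 1 (mod 4), so (215/601) = +(601/215).
Reduce top mod 215: now compute (171/215).
Reciprocity: 171 ≡ 3 and 215 ≡ 3 (mod 4), so (171/215) = −(215/171).
Reduce top mod 171: now compute (44/171).
Pull out 2^2: since 171 ≡ 3 (mod 8), (2/171) = -1, so (2/171)^2 = +1.
Reciprocity: 11 ≡ 3 and 171 ≡ 3 (mod 4), so (11/171) = −(171/11).
Reduce top mod 11: now compute (6/11).
Pull out 2: since 11 ≡ 3 (mod 8), (2/11) = -1.
Reciprocity: 3 ≡ 3 and 11 ≡ 3 (mod 4), so (3/11) = −(11/3).
Reduce top mod 3: now compute (2/3).
Pull out 2: since 3 ≡ 3 (mod 8), (2/3) = -1.
Reached (1/3) = 1. Collecting the sign flips along the way, the symbol is -1.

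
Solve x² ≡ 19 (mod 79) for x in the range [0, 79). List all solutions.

16, 63

Since 79 ≡ 3 (mod 4), a square root of 19 is 19^((79+1)/4) = 19^20 mod 79.
Repeated squaring: 19^2≡45, 19^4≡50, 19^8≡51, 19^16≡73 (mod 79).
19^20 = 19^(16+4) ≡ 16 (mod 79).
Check: 16² = 256 ≡ 19 (mod 79). The two roots are 16 and 63.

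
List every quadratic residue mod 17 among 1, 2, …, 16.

1,2,4,8,9,13,15,16

Square k = 1,…,8 (k and 17−k give the same square):
1²=1, 2²=4, 3²=9, 4²=16, 5²≡8, 6²≡2, 7²≡15, 8²≡13 (mod 17).
So the quadratic residues mod 17 are {1, 2, 4, 8, 9, 13, 15, 16}.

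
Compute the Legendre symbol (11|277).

Reciprocity: 11 ≡ 3 and 277 ≡ 1 (mod 4), so (11/277) = +(277/11).
Reduce top mod 11: now compute (2/11).
Pull out 2: since 11 ≡ 3 (mod 8), (2/11) = -1.
Reached (1/11) = 1. Collecting the sign flips along the way, the symbol is -1.

-1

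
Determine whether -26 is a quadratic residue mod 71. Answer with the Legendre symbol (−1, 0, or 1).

1

Euler's criterion: (-26/71) ≡ 45^35 (mod 71).
45^2 ≡ 37 (mod 71)
45^4 ≡ 20 (mod 71)
45^8 ≡ 45 (mod 71)
45^16 ≡ 37 (mod 71)
45^32 ≡ 20 (mod 71)
45^35 = 45^(32+2+1) ≡ 1 (mod 71).
Result is 1, so (-26/71) = 1.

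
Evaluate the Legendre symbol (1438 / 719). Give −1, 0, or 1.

First reduce: 1438 ≡ 0 (mod 719).
Top reduces to 0: gcd > 1, so the symbol is 0.

0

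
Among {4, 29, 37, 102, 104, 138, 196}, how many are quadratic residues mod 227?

(4/227) = +1 → QR.
(29/227) = +1 → QR.
(37/227) = -1 → non-residue.
(102/227) = +1 → QR.
(104/227) = +1 → QR.
(138/227) = -1 → non-residue.
(196/227) = +1 → QR.
Total quadratic residues among the 7: 5.

5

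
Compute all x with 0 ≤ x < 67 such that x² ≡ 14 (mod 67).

Since 67 ≡ 3 (mod 4), a square root of 14 is 14^((67+1)/4) = 14^17 mod 67.
Repeated squaring: 14^2≡62, 14^4≡25, 14^8≡22, 14^16≡15 (mod 67).
14^17 = 14^(16+1) ≡ 9 (mod 67).
Check: 9² = 81 ≡ 14 (mod 67). The two roots are 9 and 58.

9, 58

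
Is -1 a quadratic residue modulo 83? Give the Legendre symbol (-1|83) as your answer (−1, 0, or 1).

Euler's criterion: (-1/83) ≡ 82^41 (mod 83).
82^2 ≡ 1 (mod 83)
82^4 ≡ 1 (mod 83)
82^8 ≡ 1 (mod 83)
82^16 ≡ 1 (mod 83)
82^32 ≡ 1 (mod 83)
82^41 = 82^(32+8+1) ≡ 82 (mod 83).
Result is 82 ≡ −1, so (-1/83) = −1.

-1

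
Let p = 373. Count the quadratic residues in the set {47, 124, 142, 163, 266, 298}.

(47/373) = -1 → non-residue.
(124/373) = +1 → QR.
(142/373) = -1 → non-residue.
(163/373) = +1 → QR.
(266/373) = +1 → QR.
(298/373) = +1 → QR.
Total quadratic residues among the 6: 4.

4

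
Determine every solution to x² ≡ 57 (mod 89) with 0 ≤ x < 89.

89 ≡ 1 (mod 4), so we find a root by search.
Trying successive values, 18² = 324 ≡ 57 (mod 89). The other root is 89 − 18 = 71.

18, 71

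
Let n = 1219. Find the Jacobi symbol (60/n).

-1

Pull out 2^2: since 1219 ≡ 3 (mod 8), (2/1219) = -1, so (2/1219)^2 = +1.
Reciprocity: 15 ≡ 3 and 1219 ≡ 3 (mod 4), so (15/1219) = −(1219/15).
Reduce top mod 15: now compute (4/15).
Pull out 2^2: since 15 ≡ 7 (mod 8), (2/15) = +1, so (2/15)^2 = +1.
Reached (1/15) = 1. Collecting the sign flips along the way, the symbol is -1.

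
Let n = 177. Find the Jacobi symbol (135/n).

0

Reciprocity: 135 ≡ 3 and 177 ≡ 1 (mod 4), so (135/177) = +(177/135).
Reduce top mod 135: now compute (42/135).
Pull out 2: since 135 ≡ 7 (mod 8), (2/135) = +1.
Reciprocity: 21 ≡ 1 and 135 ≡ 3 (mod 4), so (21/135) = +(135/21).
Reduce top mod 21: now compute (9/21).
Reciprocity: 9 ≡ 1 and 21 ≡ 1 (mod 4), so (9/21) = +(21/9).
Reduce top mod 9: now compute (3/9).
Reciprocity: 3 ≡ 3 and 9 ≡ 1 (mod 4), so (3/9) = +(9/3).
Reduce top mod 3: now compute (0/3).
Top reduces to 0: gcd > 1, so the symbol is 0.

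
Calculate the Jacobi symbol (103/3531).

-1

Reciprocity: 103 ≡ 3 and 3531 ≡ 3 (mod 4), so (103/3531) = −(3531/103).
Reduce top mod 103: now compute (29/103).
Reciprocity: 29 ≡ 1 and 103 ≡ 3 (mod 4), so (29/103) = +(103/29).
Reduce top mod 29: now compute (16/29).
Pull out 2^4: since 29 ≡ 5 (mod 8), (2/29) = -1, so (2/29)^4 = +1.
Reached (1/29) = 1. Collecting the sign flips along the way, the symbol is -1.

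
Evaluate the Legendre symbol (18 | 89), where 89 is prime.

Pull out 2: since 89 ≡ 1 (mod 8), (2/89) = +1.
Reciprocity: 9 ≡ 1 and 89 ≡ 1 (mod 4), so (9/89) = +(89/9).
Reduce top mod 9: now compute (8/9).
Pull out 2^3: since 9 ≡ 1 (mod 8), (2/9) = +1, so (2/9)^3 = +1.
Reached (1/9) = 1. Collecting the sign flips along the way, the symbol is +1.

1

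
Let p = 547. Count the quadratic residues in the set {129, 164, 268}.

(129/547) = +1 → QR.
(164/547) = -1 → non-residue.
(268/547) = +1 → QR.
Total quadratic residues among the 3: 2.

2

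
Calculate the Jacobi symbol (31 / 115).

Reciprocity: 31 ≡ 3 and 115 ≡ 3 (mod 4), so (31/115) = −(115/31).
Reduce top mod 31: now compute (22/31).
Pull out 2: since 31 ≡ 7 (mod 8), (2/31) = +1.
Reciprocity: 11 ≡ 3 and 31 ≡ 3 (mod 4), so (11/31) = −(31/11).
Reduce top mod 11: now compute (9/11).
Reciprocity: 9 ≡ 1 and 11 ≡ 3 (mod 4), so (9/11) = +(11/9).
Reduce top mod 9: now compute (2/9).
Pull out 2: since 9 ≡ 1 (mod 8), (2/9) = +1.
Reached (1/9) = 1. Collecting the sign flips along the way, the symbol is +1.

1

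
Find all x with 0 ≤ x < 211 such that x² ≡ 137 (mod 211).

83, 128

Since 211 ≡ 3 (mod 4), a square root of 137 is 137^((211+1)/4) = 137^53 mod 211.
Repeated squaring: 137^2≡201, 137^4≡100, 137^8≡83, 137^16≡137, 137^32≡201 (mod 211).
137^53 = 137^(32+16+4+1) ≡ 83 (mod 211).
Check: 83² = 6889 ≡ 137 (mod 211). The two roots are 83 and 128.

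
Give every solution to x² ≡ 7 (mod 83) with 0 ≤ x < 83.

Since 83 ≡ 3 (mod 4), a square root of 7 is 7^((83+1)/4) = 7^21 mod 83.
Repeated squaring: 7^2≡49, 7^4≡77, 7^8≡36, 7^16≡51 (mod 83).
7^21 = 7^(16+4+1) ≡ 16 (mod 83).
Check: 16² = 256 ≡ 7 (mod 83). The two roots are 16 and 67.

16, 67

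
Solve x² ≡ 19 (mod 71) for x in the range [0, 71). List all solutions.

27, 44

Since 71 ≡ 3 (mod 4), a square root of 19 is 19^((71+1)/4) = 19^18 mod 71.
Repeated squaring: 19^2≡6, 19^4≡36, 19^8≡18, 19^16≡40 (mod 71).
19^18 = 19^(16+2) ≡ 27 (mod 71).
Check: 27² = 729 ≡ 19 (mod 71). The two roots are 27 and 44.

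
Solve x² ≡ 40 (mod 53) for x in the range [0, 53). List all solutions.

53 ≡ 1 (mod 4), so we find a root by search.
Trying successive values, 26² = 676 ≡ 40 (mod 53). The other root is 53 − 26 = 27.

26, 27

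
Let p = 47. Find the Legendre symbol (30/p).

-1

Pull out 2: since 47 ≡ 7 (mod 8), (2/47) = +1.
Reciprocity: 15 ≡ 3 and 47 ≡ 3 (mod 4), so (15/47) = −(47/15).
Reduce top mod 15: now compute (2/15).
Pull out 2: since 15 ≡ 7 (mod 8), (2/15) = +1.
Reached (1/15) = 1. Collecting the sign flips along the way, the symbol is -1.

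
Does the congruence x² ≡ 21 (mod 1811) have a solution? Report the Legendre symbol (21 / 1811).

1

Reciprocity: 21 ≡ 1 and 1811 ≡ 3 (mod 4), so (21/1811) = +(1811/21).
Reduce top mod 21: now compute (5/21).
Reciprocity: 5 ≡ 1 and 21 ≡ 1 (mod 4), so (5/21) = +(21/5).
Reduce top mod 5: now compute (1/5).
Reached (1/5) = 1. Collecting the sign flips along the way, the symbol is +1.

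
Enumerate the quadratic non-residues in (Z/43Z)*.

2,3,5,7,8,12,18,19,20,22,26,27,28,29,30,32,33,34,37,39,42

Square k = 1,…,21 (k and 43−k give the same square):
1²=1, 2²=4, 3²=9, 4²=16, 5²=25, 6²=36, 7²≡6, 8²≡21, 9²≡38, 10²≡14, 11²≡35, 12²≡15, 13²≡40, 14²≡24, 15²≡10, 16²≡41, 17²≡31, 18²≡23, 19²≡17, 20²≡13, 21²≡11 (mod 43).
The residues are {1, 4, 6, 9, 10, 11, 13, 14, 15, 16, 17, 21, 23, 24, 25, 31, 35, 36, 38, 40, 41}; the non-residues are the remaining 21 nonzero classes.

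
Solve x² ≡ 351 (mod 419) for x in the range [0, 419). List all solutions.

Since 419 ≡ 3 (mod 4), a square root of 351 is 351^((419+1)/4) = 351^105 mod 419.
Repeated squaring: 351^2≡15, 351^4≡225, 351^8≡345, 351^16≡29, 351^32≡3, 351^64≡9 (mod 419).
351^105 = 351^(64+32+8+1) ≡ 108 (mod 419).
Check: 108² = 11664 ≡ 351 (mod 419). The two roots are 108 and 311.

108, 311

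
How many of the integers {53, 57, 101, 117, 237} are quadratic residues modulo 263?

(53/263) = -1 → non-residue.
(57/263) = -1 → non-residue.
(101/263) = -1 → non-residue.
(117/263) = +1 → QR.
(237/263) = -1 → non-residue.
Total quadratic residues among the 5: 1.

1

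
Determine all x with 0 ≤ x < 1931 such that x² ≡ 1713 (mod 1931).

131, 1800

Since 1931 ≡ 3 (mod 4), a square root of 1713 is 1713^((1931+1)/4) = 1713^483 mod 1931.
Repeated squaring: 1713^2≡1180, 1713^4≡149, 1713^8≡960, 1713^16≡513, 1713^32≡553, 1713^64≡711, 1713^128≡1530, 1713^256≡528 (mod 1931).
1713^483 = 1713^(256+128+64+32+2+1) ≡ 131 (mod 1931).
Check: 131² = 17161 ≡ 1713 (mod 1931). The two roots are 131 and 1800.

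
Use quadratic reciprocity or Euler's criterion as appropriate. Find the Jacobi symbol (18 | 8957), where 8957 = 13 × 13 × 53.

-1

Pull out 2: since 8957 ≡ 5 (mod 8), (2/8957) = -1.
Reciprocity: 9 ≡ 1 and 8957 ≡ 1 (mod 4), so (9/8957) = +(8957/9).
Reduce top mod 9: now compute (2/9).
Pull out 2: since 9 ≡ 1 (mod 8), (2/9) = +1.
Reached (1/9) = 1. Collecting the sign flips along the way, the symbol is -1.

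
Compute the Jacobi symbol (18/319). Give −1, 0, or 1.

1

Pull out 2: since 319 ≡ 7 (mod 8), (2/319) = +1.
Reciprocity: 9 ≡ 1 and 319 ≡ 3 (mod 4), so (9/319) = +(319/9).
Reduce top mod 9: now compute (4/9).
Pull out 2^2: since 9 ≡ 1 (mod 8), (2/9) = +1, so (2/9)^2 = +1.
Reached (1/9) = 1. Collecting the sign flips along the way, the symbol is +1.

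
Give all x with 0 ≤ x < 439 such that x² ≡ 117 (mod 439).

Since 439 ≡ 3 (mod 4), a square root of 117 is 117^((439+1)/4) = 117^110 mod 439.
Repeated squaring: 117^2≡80, 117^4≡254, 117^8≡422, 117^16≡289, 117^32≡111, 117^64≡29 (mod 439).
117^110 = 117^(64+32+8+4+2) ≡ 275 (mod 439).
Check: 275² = 75625 ≡ 117 (mod 439). The two roots are 164 and 275.

164, 275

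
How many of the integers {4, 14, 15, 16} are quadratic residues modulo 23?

2

(4/23) = +1 → QR.
(14/23) = -1 → non-residue.
(15/23) = -1 → non-residue.
(16/23) = +1 → QR.
Total quadratic residues among the 4: 2.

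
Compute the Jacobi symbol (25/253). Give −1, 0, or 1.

Reciprocity: 25 ≡ 1 and 253 ≡ 1 (mod 4), so (25/253) = +(253/25).
Reduce top mod 25: now compute (3/25).
Reciprocity: 3 ≡ 3 and 25 ≡ 1 (mod 4), so (3/25) = +(25/3).
Reduce top mod 3: now compute (1/3).
Reached (1/3) = 1. Collecting the sign flips along the way, the symbol is +1.

1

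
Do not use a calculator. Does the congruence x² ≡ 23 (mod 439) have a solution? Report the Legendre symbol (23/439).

-1

Reciprocity: 23 ≡ 3 and 439 ≡ 3 (mod 4), so (23/439) = −(439/23).
Reduce top mod 23: now compute (2/23).
Pull out 2: since 23 ≡ 7 (mod 8), (2/23) = +1.
Reached (1/23) = 1. Collecting the sign flips along the way, the symbol is -1.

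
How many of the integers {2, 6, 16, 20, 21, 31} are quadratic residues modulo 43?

(2/43) = -1 → non-residue.
(6/43) = +1 → QR.
(16/43) = +1 → QR.
(20/43) = -1 → non-residue.
(21/43) = +1 → QR.
(31/43) = +1 → QR.
Total quadratic residues among the 6: 4.

4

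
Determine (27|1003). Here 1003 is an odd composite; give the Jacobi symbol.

-1

Reciprocity: 27 ≡ 3 and 1003 ≡ 3 (mod 4), so (27/1003) = −(1003/27).
Reduce top mod 27: now compute (4/27).
Pull out 2^2: since 27 ≡ 3 (mod 8), (2/27) = -1, so (2/27)^2 = +1.
Reached (1/27) = 1. Collecting the sign flips along the way, the symbol is -1.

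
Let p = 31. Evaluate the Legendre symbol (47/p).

Euler's criterion: (47/31) ≡ 16^15 (mod 31).
16^2 ≡ 8 (mod 31)
16^4 ≡ 2 (mod 31)
16^8 ≡ 4 (mod 31)
16^15 = 16^(8+4+2+1) ≡ 1 (mod 31).
Result is 1, so (47/31) = 1.

1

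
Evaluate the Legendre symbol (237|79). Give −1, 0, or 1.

First reduce: 237 ≡ 0 (mod 79).
Top reduces to 0: gcd > 1, so the symbol is 0.

0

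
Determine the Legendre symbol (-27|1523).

First reduce: -27 ≡ 1496 (mod 1523).
Pull out 2^3: since 1523 ≡ 3 (mod 8), (2/1523) = -1, so (2/1523)^3 = -1.
Reciprocity: 187 ≡ 3 and 1523 ≡ 3 (mod 4), so (187/1523) = −(1523/187).
Reduce top mod 187: now compute (27/187).
Reciprocity: 27 ≡ 3 and 187 ≡ 3 (mod 4), so (27/187) = −(187/27).
Reduce top mod 27: now compute (25/27).
Reciprocity: 25 ≡ 1 and 27 ≡ 3 (mod 4), so (25/27) = +(27/25).
Reduce top mod 25: now compute (2/25).
Pull out 2: since 25 ≡ 1 (mod 8), (2/25) = +1.
Reached (1/25) = 1. Collecting the sign flips along the way, the symbol is -1.

-1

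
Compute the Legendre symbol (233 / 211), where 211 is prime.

First reduce: 233 ≡ 22 (mod 211).
Pull out 2: since 211 ≡ 3 (mod 8), (2/211) = -1.
Reciprocity: 11 ≡ 3 and 211 ≡ 3 (mod 4), so (11/211) = −(211/11).
Reduce top mod 11: now compute (2/11).
Pull out 2: since 11 ≡ 3 (mod 8), (2/11) = -1.
Reached (1/11) = 1. Collecting the sign flips along the way, the symbol is -1.

-1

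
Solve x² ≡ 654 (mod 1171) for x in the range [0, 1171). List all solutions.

173, 998

Since 1171 ≡ 3 (mod 4), a square root of 654 is 654^((1171+1)/4) = 654^293 mod 1171.
Repeated squaring: 654^2≡301, 654^4≡434, 654^8≡996, 654^16≡179, 654^32≡424, 654^64≡613, 654^128≡1049, 654^256≡832 (mod 1171).
654^293 = 654^(256+32+4+1) ≡ 173 (mod 1171).
Check: 173² = 29929 ≡ 654 (mod 1171). The two roots are 173 and 998.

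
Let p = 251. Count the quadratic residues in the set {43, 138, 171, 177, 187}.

(43/251) = -1 → non-residue.
(138/251) = -1 → non-residue.
(171/251) = -1 → non-residue.
(177/251) = -1 → non-residue.
(187/251) = -1 → non-residue.
Total quadratic residues among the 5: 0.

0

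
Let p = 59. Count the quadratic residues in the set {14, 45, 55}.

(14/59) = -1 → non-residue.
(45/59) = +1 → QR.
(55/59) = -1 → non-residue.
Total quadratic residues among the 3: 1.

1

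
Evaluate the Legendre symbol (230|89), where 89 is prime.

Euler's criterion: (230/89) ≡ 52^44 (mod 89).
52^2 ≡ 34 (mod 89)
52^4 ≡ 88 (mod 89)
52^8 ≡ 1 (mod 89)
52^16 ≡ 1 (mod 89)
52^32 ≡ 1 (mod 89)
52^44 = 52^(32+8+4) ≡ 88 (mod 89).
Result is 88 ≡ −1, so (230/89) = −1.

-1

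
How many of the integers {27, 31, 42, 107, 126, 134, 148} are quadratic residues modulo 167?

(27/167) = +1 → QR.
(31/167) = +1 → QR.
(42/167) = +1 → QR.
(107/167) = +1 → QR.
(126/167) = +1 → QR.
(134/167) = -1 → non-residue.
(148/167) = -1 → non-residue.
Total quadratic residues among the 7: 5.

5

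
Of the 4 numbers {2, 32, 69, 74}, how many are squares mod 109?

(2/109) = -1 → non-residue.
(32/109) = -1 → non-residue.
(69/109) = -1 → non-residue.
(74/109) = +1 → QR.
Total quadratic residues among the 4: 1.

1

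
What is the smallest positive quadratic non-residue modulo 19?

(2/19) = −1, so 2 is the smallest positive non-residue mod 19.

2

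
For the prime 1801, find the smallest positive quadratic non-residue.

(2/1801) = +1, so 2 is a residue.
(3/1801) = +1, so 3 is a residue.
(4/1801) = +1, so 4 is a residue.
(5/1801) = +1, so 5 is a residue.
(6/1801) = +1, so 6 is a residue.
(7/1801) = +1, so 7 is a residue.
(8/1801) = +1, so 8 is a residue.
(9/1801) = +1, so 9 is a residue.
(10/1801) = +1, so 10 is a residue.
(11/1801) = −1, so 11 is the smallest positive non-residue mod 1801.

11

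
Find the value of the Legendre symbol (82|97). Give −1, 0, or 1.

Euler's criterion: (82/97) ≡ 82^48 (mod 97).
82^2 ≡ 31 (mod 97)
82^4 ≡ 88 (mod 97)
82^8 ≡ 81 (mod 97)
82^16 ≡ 62 (mod 97)
82^32 ≡ 61 (mod 97)
82^48 = 82^(32+16) ≡ 96 (mod 97).
Result is 96 ≡ −1, so (82/97) = −1.

-1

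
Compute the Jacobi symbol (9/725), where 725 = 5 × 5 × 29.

1

Reciprocity: 9 ≡ 1 and 725 ≡ 1 (mod 4), so (9/725) = +(725/9).
Reduce top mod 9: now compute (5/9).
Reciprocity: 5 ≡ 1 and 9 ≡ 1 (mod 4), so (5/9) = +(9/5).
Reduce top mod 5: now compute (4/5).
Pull out 2^2: since 5 ≡ 5 (mod 8), (2/5) = -1, so (2/5)^2 = +1.
Reached (1/5) = 1. Collecting the sign flips along the way, the symbol is +1.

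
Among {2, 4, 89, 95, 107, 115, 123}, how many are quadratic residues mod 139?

(2/139) = -1 → non-residue.
(4/139) = +1 → QR.
(89/139) = +1 → QR.
(95/139) = -1 → non-residue.
(107/139) = +1 → QR.
(115/139) = -1 → non-residue.
(123/139) = -1 → non-residue.
Total quadratic residues among the 7: 3.

3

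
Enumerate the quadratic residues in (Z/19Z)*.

Square k = 1,…,9 (k and 19−k give the same square):
1²=1, 2²=4, 3²=9, 4²=16, 5²≡6, 6²≡17, 7²≡11, 8²≡7, 9²≡5 (mod 19).
So the quadratic residues mod 19 are {1, 4, 5, 6, 7, 9, 11, 16, 17}.

1 4 5 6 7 9 11 16 17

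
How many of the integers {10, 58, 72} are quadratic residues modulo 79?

2

(10/79) = +1 → QR.
(58/79) = -1 → non-residue.
(72/79) = +1 → QR.
Total quadratic residues among the 3: 2.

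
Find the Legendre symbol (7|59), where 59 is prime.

1

Euler's criterion: (7/59) ≡ 7^29 (mod 59).
7^2 ≡ 49 (mod 59)
7^4 ≡ 41 (mod 59)
7^8 ≡ 29 (mod 59)
7^16 ≡ 15 (mod 59)
7^29 = 7^(16+8+4+1) ≡ 1 (mod 59).
Result is 1, so (7/59) = 1.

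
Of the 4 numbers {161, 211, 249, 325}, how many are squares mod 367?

(161/367) = +1 → QR.
(211/367) = +1 → QR.
(249/367) = -1 → non-residue.
(325/367) = +1 → QR.
Total quadratic residues among the 4: 3.

3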